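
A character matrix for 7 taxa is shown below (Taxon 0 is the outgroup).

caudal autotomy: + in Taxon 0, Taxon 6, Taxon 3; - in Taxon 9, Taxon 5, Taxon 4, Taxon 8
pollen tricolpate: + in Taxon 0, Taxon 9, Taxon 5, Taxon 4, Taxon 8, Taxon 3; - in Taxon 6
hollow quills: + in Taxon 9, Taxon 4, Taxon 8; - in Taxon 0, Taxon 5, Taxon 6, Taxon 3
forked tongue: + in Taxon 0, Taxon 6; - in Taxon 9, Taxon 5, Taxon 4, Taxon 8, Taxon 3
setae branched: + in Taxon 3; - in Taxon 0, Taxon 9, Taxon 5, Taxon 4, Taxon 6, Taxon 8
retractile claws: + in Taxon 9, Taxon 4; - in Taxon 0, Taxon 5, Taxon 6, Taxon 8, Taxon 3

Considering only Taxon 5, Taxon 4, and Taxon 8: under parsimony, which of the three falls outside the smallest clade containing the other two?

Taxon 5

Character polarity is set by the outgroup: the derived state is whichever differs from the outgroup's state, so for caudal autotomy, pollen tricolpate, forked tongue the derived state is '-', and for the remaining characters it is '+'.
Only Taxon 4, Taxon 5, Taxon 8, and Taxon 9 show the derived state '-' for caudal autotomy, supporting them as a clade.
pollen tricolpate (derived state '-') is unique to Taxon 6 (autapomorphy; uninformative for grouping).
hollow quills: derived state '+' in Taxon 4, Taxon 8, and Taxon 9 only — synapomorphy for {Taxon 4, Taxon 8, Taxon 9}.
forked tongue: derived state '-' in Taxon 3, Taxon 4, Taxon 5, Taxon 8, and Taxon 9 only — synapomorphy for {Taxon 3, Taxon 4, Taxon 5, Taxon 8, Taxon 9}.
setae branched: derived state '+' in Taxon 3 only — an autapomorphy, so it tells us nothing about relationships among taxa.
retractile claws: derived state '+' in Taxon 4 and Taxon 9 only — synapomorphy for {Taxon 4, Taxon 9}.
Most parsimonious ingroup topology: (Taxon 6,((Taxon 5,((Taxon 9,Taxon 4),Taxon 8)),Taxon 3)).
Taxon 8 and Taxon 4 share a more recent common ancestor with each other than either does with Taxon 5, so Taxon 5 is the least closely related of the three.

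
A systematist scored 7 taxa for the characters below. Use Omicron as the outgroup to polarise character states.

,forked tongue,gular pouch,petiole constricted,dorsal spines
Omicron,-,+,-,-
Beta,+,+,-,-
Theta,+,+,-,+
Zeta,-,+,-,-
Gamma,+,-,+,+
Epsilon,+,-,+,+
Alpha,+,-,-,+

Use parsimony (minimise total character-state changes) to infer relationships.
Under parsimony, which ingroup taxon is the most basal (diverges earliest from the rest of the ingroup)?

Zeta

Character polarity is set by the outgroup: the derived state is whichever differs from the outgroup's state, so for gular pouch the derived state is '-', and for the remaining characters it is '+'.
Only Alpha, Beta, Epsilon, Gamma, and Theta show the derived state '+' for forked tongue, supporting them as a clade.
gular pouch: derived state '-' in Alpha, Epsilon, and Gamma only — synapomorphy for {Alpha, Epsilon, Gamma}.
petiole constricted: derived state '+' in Epsilon and Gamma only — synapomorphy for {Epsilon, Gamma}.
dorsal spines: derived state '+' in Alpha, Epsilon, Gamma, and Theta only — synapomorphy for {Alpha, Epsilon, Gamma, Theta}.
Most parsimonious ingroup topology: ((Beta,(Theta,((Gamma,Epsilon),Alpha))),Zeta).
Zeta is sister to the clade containing all other ingroup taxa, so it is the earliest-diverging (most basal) ingroup lineage.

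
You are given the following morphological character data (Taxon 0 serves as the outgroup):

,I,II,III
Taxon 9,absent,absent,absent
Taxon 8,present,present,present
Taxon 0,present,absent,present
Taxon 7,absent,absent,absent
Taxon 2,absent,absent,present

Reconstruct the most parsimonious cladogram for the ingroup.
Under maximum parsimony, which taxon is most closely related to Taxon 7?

Taxon 9

Character polarity is set by the outgroup: the derived state is whichever differs from the outgroup's state, so for I, III the derived state is 'absent', and for the remaining characters it is 'present'.
I (derived state 'absent') is shared by Taxon 2, Taxon 7, and Taxon 9 — a synapomorphy uniting that clade.
II: derived state 'present' in Taxon 8 only — an autapomorphy, so it tells us nothing about relationships among taxa.
Only Taxon 7 and Taxon 9 show the derived state 'absent' for III, supporting them as a clade.
Most parsimonious ingroup topology: (Taxon 8,((Taxon 9,Taxon 7),Taxon 2)).
Taxon 7 and Taxon 9 form a cherry on this tree, so they are sister taxa.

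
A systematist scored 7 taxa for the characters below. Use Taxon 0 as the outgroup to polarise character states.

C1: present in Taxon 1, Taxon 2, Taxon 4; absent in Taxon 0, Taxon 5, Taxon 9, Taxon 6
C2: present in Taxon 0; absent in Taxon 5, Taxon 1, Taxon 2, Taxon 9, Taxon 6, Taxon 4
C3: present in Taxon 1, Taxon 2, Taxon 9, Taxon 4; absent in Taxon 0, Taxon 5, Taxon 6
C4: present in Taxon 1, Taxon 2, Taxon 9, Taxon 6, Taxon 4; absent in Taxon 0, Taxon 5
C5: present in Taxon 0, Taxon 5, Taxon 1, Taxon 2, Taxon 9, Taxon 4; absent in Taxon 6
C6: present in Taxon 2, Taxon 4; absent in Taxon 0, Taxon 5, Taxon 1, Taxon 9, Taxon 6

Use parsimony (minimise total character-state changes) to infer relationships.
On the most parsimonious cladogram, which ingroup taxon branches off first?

Character polarity is set by the outgroup: the derived state is whichever differs from the outgroup's state, so for C2, C5 the derived state is 'absent', and for the remaining characters it is 'present'.
C1 (derived state 'present') is shared by Taxon 1, Taxon 2, and Taxon 4 — a synapomorphy uniting that clade.
C2 (derived state 'absent') is shared by all ingroup taxa — unites the whole ingroup.
C3 (derived state 'present') is shared by Taxon 1, Taxon 2, Taxon 4, and Taxon 9 — a synapomorphy uniting that clade.
Only Taxon 1, Taxon 2, Taxon 4, Taxon 6, and Taxon 9 show the derived state 'present' for C4, supporting them as a clade.
C5 (derived state 'absent') is unique to Taxon 6 (autapomorphy; uninformative for grouping).
Only Taxon 2 and Taxon 4 show the derived state 'present' for C6, supporting them as a clade.
Most parsimonious ingroup topology: (Taxon 5,(((Taxon 1,(Taxon 2,Taxon 4)),Taxon 9),Taxon 6)).
Taxon 5 is sister to the clade containing all other ingroup taxa, so it is the earliest-diverging (most basal) ingroup lineage.

Taxon 5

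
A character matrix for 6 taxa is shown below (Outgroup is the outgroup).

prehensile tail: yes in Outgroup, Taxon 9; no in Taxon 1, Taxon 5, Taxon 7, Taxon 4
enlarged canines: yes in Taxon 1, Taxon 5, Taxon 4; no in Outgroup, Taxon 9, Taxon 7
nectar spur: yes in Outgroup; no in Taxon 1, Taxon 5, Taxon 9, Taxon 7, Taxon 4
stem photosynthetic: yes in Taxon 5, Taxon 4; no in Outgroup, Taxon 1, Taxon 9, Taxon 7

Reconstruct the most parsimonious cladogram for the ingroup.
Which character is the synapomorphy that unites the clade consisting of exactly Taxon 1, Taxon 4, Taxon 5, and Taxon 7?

prehensile tail

Character polarity is set by the outgroup: the derived state is whichever differs from the outgroup's state, so for prehensile tail, nectar spur the derived state is 'no', and for the remaining characters it is 'yes'.
prehensile tail: derived state 'no' in Taxon 1, Taxon 4, Taxon 5, and Taxon 7 only — synapomorphy for {Taxon 1, Taxon 4, Taxon 5, Taxon 7}.
enlarged canines (derived state 'yes') is shared by Taxon 1, Taxon 4, and Taxon 5 — a synapomorphy uniting that clade.
nectar spur (derived state 'no') is shared by all ingroup taxa — unites the whole ingroup.
stem photosynthetic: derived state 'yes' in Taxon 4 and Taxon 5 only — synapomorphy for {Taxon 4, Taxon 5}.
Most parsimonious ingroup topology: (((Taxon 1,(Taxon 5,Taxon 4)),Taxon 7),Taxon 9).
The clade {Taxon 1, Taxon 4, Taxon 5, Taxon 7} is supported by prehensile tail: its derived state 'no' occurs in exactly those taxa and in no other taxon (including the outgroup).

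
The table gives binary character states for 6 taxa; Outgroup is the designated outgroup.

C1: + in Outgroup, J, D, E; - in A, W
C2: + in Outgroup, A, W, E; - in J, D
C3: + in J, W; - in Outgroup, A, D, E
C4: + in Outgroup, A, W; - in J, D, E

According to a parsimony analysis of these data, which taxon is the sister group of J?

Character polarity is set by the outgroup: the derived state is whichever differs from the outgroup's state, so for C1, C2, C4 the derived state is '-', and for the remaining characters it is '+'.
C1: derived state '-' in A and W only — synapomorphy for {A, W}.
C2 (derived state '-') is shared by D and J — a synapomorphy uniting that clade.
C3 (state '+') occurs in J and W but conflicts with the nesting implied by the other characters — most parsimoniously interpreted as homoplasy.
Only D, E, and J show the derived state '-' for C4, supporting them as a clade.
Most parsimonious ingroup topology: ((A,W),((J,D),E)).
J and D form a cherry on this tree, so they are sister taxa.

D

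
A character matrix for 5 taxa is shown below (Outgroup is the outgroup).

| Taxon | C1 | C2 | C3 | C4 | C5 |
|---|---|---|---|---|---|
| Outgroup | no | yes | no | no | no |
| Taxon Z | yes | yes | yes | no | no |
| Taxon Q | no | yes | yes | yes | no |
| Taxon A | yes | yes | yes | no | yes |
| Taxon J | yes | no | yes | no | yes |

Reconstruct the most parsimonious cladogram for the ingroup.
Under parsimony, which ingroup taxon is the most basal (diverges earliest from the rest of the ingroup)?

Character polarity is set by the outgroup: the derived state is whichever differs from the outgroup's state, so for C2 the derived state is 'no', and for the remaining characters it is 'yes'.
Only Taxon A, Taxon J, and Taxon Z show the derived state 'yes' for C1, supporting them as a clade.
C2: derived state 'no' in Taxon J only — an autapomorphy, so it tells us nothing about relationships among taxa.
All ingroup taxa share the derived state 'yes' for C3; it defines the ingroup but does not resolve relationships within it.
C4 (derived state 'yes') is unique to Taxon Q (autapomorphy; uninformative for grouping).
Only Taxon A and Taxon J show the derived state 'yes' for C5, supporting them as a clade.
Most parsimonious ingroup topology: ((Taxon Z,(Taxon A,Taxon J)),Taxon Q).
Taxon Q is sister to the clade containing all other ingroup taxa, so it is the earliest-diverging (most basal) ingroup lineage.

Taxon Q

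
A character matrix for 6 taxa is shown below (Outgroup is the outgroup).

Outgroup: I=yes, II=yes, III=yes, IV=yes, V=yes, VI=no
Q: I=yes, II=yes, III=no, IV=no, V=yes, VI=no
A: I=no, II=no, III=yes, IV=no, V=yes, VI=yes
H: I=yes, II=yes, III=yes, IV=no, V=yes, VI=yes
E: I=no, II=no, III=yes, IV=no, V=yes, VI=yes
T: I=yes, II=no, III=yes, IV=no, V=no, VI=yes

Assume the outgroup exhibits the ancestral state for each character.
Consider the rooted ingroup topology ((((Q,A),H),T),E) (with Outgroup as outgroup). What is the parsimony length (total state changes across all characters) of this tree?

Map each character onto ((((Q,A),H),T),E) (rooted by Outgroup) and count the minimum state changes it requires (Fitch parsimony):
I: 2; II: 3; III: 1; IV: 1; V: 1; VI: 2.
Total tree length = 10.

10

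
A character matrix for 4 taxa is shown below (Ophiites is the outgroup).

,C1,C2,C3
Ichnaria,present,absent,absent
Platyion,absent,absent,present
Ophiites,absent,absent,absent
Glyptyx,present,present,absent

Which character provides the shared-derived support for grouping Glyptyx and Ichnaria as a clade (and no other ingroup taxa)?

C1

The outgroup has state 'absent' for every character, so 'present' is the derived state throughout.
C1 (derived state 'present') is shared by Glyptyx and Ichnaria — a synapomorphy uniting that clade.
C2: derived state 'present' in Glyptyx only — an autapomorphy, so it tells us nothing about relationships among taxa.
C3 (derived state 'present') is unique to Platyion (autapomorphy; uninformative for grouping).
Most parsimonious ingroup topology: (Platyion,(Ichnaria,Glyptyx)).
The clade {Glyptyx, Ichnaria} is supported by C1: its derived state 'present' occurs in exactly those taxa and in no other taxon (including the outgroup).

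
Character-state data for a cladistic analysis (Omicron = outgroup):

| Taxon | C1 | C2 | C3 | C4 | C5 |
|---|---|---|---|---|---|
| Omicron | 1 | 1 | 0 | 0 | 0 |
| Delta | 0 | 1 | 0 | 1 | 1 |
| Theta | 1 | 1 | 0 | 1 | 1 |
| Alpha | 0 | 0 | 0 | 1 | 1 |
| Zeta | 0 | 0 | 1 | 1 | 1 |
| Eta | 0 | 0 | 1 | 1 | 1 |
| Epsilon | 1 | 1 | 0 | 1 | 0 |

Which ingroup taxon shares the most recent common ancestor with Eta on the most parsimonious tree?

Character polarity is set by the outgroup: the derived state is whichever differs from the outgroup's state, so for C1, C2 the derived state is '0', and for the remaining characters it is '1'.
C1: derived state '0' in Alpha, Delta, Eta, and Zeta only — synapomorphy for {Alpha, Delta, Eta, Zeta}.
C2 (derived state '0') is shared by Alpha, Eta, and Zeta — a synapomorphy uniting that clade.
Only Eta and Zeta show the derived state '1' for C3, supporting them as a clade.
C4 (derived state '1') is shared by all ingroup taxa — unites the whole ingroup.
C5 (derived state '1') is shared by Alpha, Delta, Eta, Theta, and Zeta — a synapomorphy uniting that clade.
Most parsimonious ingroup topology: (((Delta,(Alpha,(Zeta,Eta))),Theta),Epsilon).
Eta and Zeta form a cherry on this tree, so they are sister taxa.

Zeta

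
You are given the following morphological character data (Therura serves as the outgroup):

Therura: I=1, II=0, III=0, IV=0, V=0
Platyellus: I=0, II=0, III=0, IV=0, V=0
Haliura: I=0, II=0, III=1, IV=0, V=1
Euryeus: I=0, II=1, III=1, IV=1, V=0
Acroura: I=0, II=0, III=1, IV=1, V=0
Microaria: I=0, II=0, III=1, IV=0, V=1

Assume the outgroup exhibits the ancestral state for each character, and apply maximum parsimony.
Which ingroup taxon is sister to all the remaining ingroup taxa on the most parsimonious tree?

Platyellus

Character polarity is set by the outgroup: the derived state is whichever differs from the outgroup's state, so for I the derived state is '0', and for the remaining characters it is '1'.
All ingroup taxa share the derived state '0' for I; it defines the ingroup but does not resolve relationships within it.
II: derived state '1' in Euryeus only — an autapomorphy, so it tells us nothing about relationships among taxa.
III: derived state '1' in Acroura, Euryeus, Haliura, and Microaria only — synapomorphy for {Acroura, Euryeus, Haliura, Microaria}.
Only Acroura and Euryeus show the derived state '1' for IV, supporting them as a clade.
V (derived state '1') is shared by Haliura and Microaria — a synapomorphy uniting that clade.
Most parsimonious ingroup topology: (Platyellus,((Haliura,Microaria),(Euryeus,Acroura))).
Platyellus is sister to the clade containing all other ingroup taxa, so it is the earliest-diverging (most basal) ingroup lineage.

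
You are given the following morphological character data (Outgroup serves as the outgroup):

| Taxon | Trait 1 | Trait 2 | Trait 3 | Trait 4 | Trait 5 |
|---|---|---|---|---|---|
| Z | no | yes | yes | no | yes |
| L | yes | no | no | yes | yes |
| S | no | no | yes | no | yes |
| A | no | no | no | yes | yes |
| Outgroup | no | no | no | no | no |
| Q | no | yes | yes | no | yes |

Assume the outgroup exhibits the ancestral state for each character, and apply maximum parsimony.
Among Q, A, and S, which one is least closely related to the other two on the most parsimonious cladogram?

The outgroup has state 'no' for every character, so 'yes' is the derived state throughout.
Trait 1 (derived state 'yes') is unique to L (autapomorphy; uninformative for grouping).
Only Q and Z show the derived state 'yes' for Trait 2, supporting them as a clade.
Trait 3 (derived state 'yes') is shared by Q, S, and Z — a synapomorphy uniting that clade.
Trait 4 (derived state 'yes') is shared by A and L — a synapomorphy uniting that clade.
All ingroup taxa share the derived state 'yes' for Trait 5; it defines the ingroup but does not resolve relationships within it.
Most parsimonious ingroup topology: (((Z,Q),S),(L,A)).
S and Q share a more recent common ancestor with each other than either does with A, so A is the least closely related of the three.

A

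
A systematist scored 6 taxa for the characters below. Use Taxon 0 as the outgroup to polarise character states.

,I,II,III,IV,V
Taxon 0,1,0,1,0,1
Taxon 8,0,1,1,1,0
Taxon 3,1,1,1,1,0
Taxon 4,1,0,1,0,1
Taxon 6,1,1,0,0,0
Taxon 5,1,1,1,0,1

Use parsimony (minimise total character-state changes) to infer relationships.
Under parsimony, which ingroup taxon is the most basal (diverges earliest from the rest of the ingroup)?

Taxon 4

Character polarity is set by the outgroup: the derived state is whichever differs from the outgroup's state, so for I, III, V the derived state is '0', and for the remaining characters it is '1'.
I: derived state '0' in Taxon 8 only — an autapomorphy, so it tells us nothing about relationships among taxa.
Only Taxon 3, Taxon 5, Taxon 6, and Taxon 8 show the derived state '1' for II, supporting them as a clade.
III: derived state '0' in Taxon 6 only — an autapomorphy, so it tells us nothing about relationships among taxa.
IV (derived state '1') is shared by Taxon 3 and Taxon 8 — a synapomorphy uniting that clade.
V: derived state '0' in Taxon 3, Taxon 6, and Taxon 8 only — synapomorphy for {Taxon 3, Taxon 6, Taxon 8}.
Most parsimonious ingroup topology: ((((Taxon 8,Taxon 3),Taxon 6),Taxon 5),Taxon 4).
Taxon 4 is sister to the clade containing all other ingroup taxa, so it is the earliest-diverging (most basal) ingroup lineage.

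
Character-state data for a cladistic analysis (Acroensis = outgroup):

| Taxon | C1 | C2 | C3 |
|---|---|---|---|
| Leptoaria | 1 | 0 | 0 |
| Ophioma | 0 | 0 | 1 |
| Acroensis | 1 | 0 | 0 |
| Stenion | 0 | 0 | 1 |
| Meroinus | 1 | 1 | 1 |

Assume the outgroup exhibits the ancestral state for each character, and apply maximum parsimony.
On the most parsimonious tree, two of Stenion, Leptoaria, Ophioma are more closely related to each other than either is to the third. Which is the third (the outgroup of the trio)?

Character polarity is set by the outgroup: the derived state is whichever differs from the outgroup's state, so for C1 the derived state is '0', and for the remaining characters it is '1'.
Only Ophioma and Stenion show the derived state '0' for C1, supporting them as a clade.
C2 (derived state '1') is unique to Meroinus (autapomorphy; uninformative for grouping).
Only Meroinus, Ophioma, and Stenion show the derived state '1' for C3, supporting them as a clade.
Most parsimonious ingroup topology: ((Meroinus,(Stenion,Ophioma)),Leptoaria).
Ophioma and Stenion share a more recent common ancestor with each other than either does with Leptoaria, so Leptoaria is the least closely related of the three.

Leptoaria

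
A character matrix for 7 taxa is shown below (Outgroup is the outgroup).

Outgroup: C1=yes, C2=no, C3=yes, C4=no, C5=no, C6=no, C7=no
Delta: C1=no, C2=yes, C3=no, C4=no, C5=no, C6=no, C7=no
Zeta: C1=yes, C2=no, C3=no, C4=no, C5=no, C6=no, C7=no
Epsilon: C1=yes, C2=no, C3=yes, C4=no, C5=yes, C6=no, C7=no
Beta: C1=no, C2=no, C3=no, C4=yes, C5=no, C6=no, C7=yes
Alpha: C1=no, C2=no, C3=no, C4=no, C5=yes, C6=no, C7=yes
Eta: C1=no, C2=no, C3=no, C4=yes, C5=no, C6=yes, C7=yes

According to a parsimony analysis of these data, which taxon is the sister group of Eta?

Character polarity is set by the outgroup: the derived state is whichever differs from the outgroup's state, so for C1, C3 the derived state is 'no', and for the remaining characters it is 'yes'.
Only Alpha, Beta, Delta, and Eta show the derived state 'no' for C1, supporting them as a clade.
C2: derived state 'yes' in Delta only — an autapomorphy, so it tells us nothing about relationships among taxa.
C3: derived state 'no' in Alpha, Beta, Delta, Eta, and Zeta only — synapomorphy for {Alpha, Beta, Delta, Eta, Zeta}.
Only Beta and Eta show the derived state 'yes' for C4, supporting them as a clade.
C5 groups Alpha and Epsilon, which is incompatible with the clades supported by the remaining characters; treating it as convergent (homoplasy) costs fewer steps than any alternative tree.
C6 (derived state 'yes') is unique to Eta (autapomorphy; uninformative for grouping).
C7 (derived state 'yes') is shared by Alpha, Beta, and Eta — a synapomorphy uniting that clade.
Most parsimonious ingroup topology: (((Delta,((Beta,Eta),Alpha)),Zeta),Epsilon).
Eta and Beta form a cherry on this tree, so they are sister taxa.

Beta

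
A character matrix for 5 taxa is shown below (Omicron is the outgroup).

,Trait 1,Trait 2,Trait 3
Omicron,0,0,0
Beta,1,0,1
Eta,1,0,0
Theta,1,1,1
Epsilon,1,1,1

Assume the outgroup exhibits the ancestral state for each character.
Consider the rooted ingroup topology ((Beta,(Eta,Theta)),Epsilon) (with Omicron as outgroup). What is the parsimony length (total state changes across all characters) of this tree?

5

Map each character onto ((Beta,(Eta,Theta)),Epsilon) (rooted by Omicron) and count the minimum state changes it requires (Fitch parsimony):
Trait 1: 1; Trait 2: 2; Trait 3: 2.
Total tree length = 5.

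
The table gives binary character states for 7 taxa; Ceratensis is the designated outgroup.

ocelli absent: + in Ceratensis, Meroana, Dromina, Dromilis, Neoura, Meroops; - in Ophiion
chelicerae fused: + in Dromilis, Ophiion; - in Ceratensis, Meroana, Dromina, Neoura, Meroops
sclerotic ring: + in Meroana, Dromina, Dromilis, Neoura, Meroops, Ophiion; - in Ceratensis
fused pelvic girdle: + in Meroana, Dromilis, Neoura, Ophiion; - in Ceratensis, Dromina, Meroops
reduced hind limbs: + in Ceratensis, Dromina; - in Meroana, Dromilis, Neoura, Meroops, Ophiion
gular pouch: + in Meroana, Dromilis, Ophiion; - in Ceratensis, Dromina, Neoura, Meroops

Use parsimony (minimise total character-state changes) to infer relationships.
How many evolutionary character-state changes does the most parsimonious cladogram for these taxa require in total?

Character polarity is set by the outgroup: the derived state is whichever differs from the outgroup's state, so for ocelli absent, reduced hind limbs the derived state is '-', and for the remaining characters it is '+'.
ocelli absent: derived state '-' in Ophiion only — an autapomorphy, so it tells us nothing about relationships among taxa.
chelicerae fused: derived state '+' in Dromilis and Ophiion only — synapomorphy for {Dromilis, Ophiion}.
sclerotic ring (derived state '+') is shared by all ingroup taxa — unites the whole ingroup.
fused pelvic girdle: derived state '+' in Dromilis, Meroana, Neoura, and Ophiion only — synapomorphy for {Dromilis, Meroana, Neoura, Ophiion}.
reduced hind limbs (derived state '-') is shared by Dromilis, Meroana, Meroops, Neoura, and Ophiion — a synapomorphy uniting that clade.
gular pouch: derived state '+' in Dromilis, Meroana, and Ophiion only — synapomorphy for {Dromilis, Meroana, Ophiion}.
Most parsimonious ingroup topology: ((((Meroana,(Dromilis,Ophiion)),Neoura),Meroops),Dromina).
Changes per character on this tree: ocelli absent: 1; chelicerae fused: 1; sclerotic ring: 1; fused pelvic girdle: 1; reduced hind limbs: 1; gular pouch: 1.
Total = 6.

6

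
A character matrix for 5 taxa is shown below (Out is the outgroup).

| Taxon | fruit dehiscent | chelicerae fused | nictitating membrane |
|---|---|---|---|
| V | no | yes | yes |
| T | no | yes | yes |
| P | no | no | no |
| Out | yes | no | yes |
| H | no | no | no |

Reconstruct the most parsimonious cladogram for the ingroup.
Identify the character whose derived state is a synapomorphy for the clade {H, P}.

nictitating membrane

Character polarity is set by the outgroup: the derived state is whichever differs from the outgroup's state, so for fruit dehiscent, nictitating membrane the derived state is 'no', and for the remaining characters it is 'yes'.
All ingroup taxa share the derived state 'no' for fruit dehiscent; it defines the ingroup but does not resolve relationships within it.
chelicerae fused: derived state 'yes' in T and V only — synapomorphy for {T, V}.
nictitating membrane: derived state 'no' in H and P only — synapomorphy for {H, P}.
Most parsimonious ingroup topology: ((P,H),(T,V)).
The clade {H, P} is supported by nictitating membrane: its derived state 'no' occurs in exactly those taxa and in no other taxon (including the outgroup).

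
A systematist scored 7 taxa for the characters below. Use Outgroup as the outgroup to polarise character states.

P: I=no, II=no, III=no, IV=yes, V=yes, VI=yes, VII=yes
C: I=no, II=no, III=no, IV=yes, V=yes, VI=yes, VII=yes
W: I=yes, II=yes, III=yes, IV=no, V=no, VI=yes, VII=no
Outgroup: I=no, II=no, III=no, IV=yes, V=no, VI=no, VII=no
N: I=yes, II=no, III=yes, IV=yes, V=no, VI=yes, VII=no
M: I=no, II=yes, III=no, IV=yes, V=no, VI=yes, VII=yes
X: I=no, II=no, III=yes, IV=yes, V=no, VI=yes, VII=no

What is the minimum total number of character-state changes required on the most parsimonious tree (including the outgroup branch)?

8

Character polarity is set by the outgroup: the derived state is whichever differs from the outgroup's state, so for IV the derived state is 'no', and for the remaining characters it is 'yes'.
I (derived state 'yes') is shared by N and W — a synapomorphy uniting that clade.
II groups M and W, which is incompatible with the clades supported by the remaining characters; treating it as convergent (homoplasy) costs fewer steps than any alternative tree.
III: derived state 'yes' in N, W, and X only — synapomorphy for {N, W, X}.
IV: derived state 'no' in W only — an autapomorphy, so it tells us nothing about relationships among taxa.
Only C and P show the derived state 'yes' for V, supporting them as a clade.
VI (derived state 'yes') is shared by all ingroup taxa — unites the whole ingroup.
VII: derived state 'yes' in C, M, and P only — synapomorphy for {C, M, P}.
Most parsimonious ingroup topology: (((C,P),M),(X,(W,N))).
Changes per character on this tree: I: 1; II: 2; III: 1; IV: 1; V: 1; VI: 1; VII: 1.
Total = 8.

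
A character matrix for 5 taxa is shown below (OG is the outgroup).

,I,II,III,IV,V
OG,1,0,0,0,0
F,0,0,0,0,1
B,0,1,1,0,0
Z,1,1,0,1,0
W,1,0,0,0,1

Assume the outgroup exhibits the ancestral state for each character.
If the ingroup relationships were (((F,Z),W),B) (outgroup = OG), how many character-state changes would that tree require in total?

Map each character onto (((F,Z),W),B) (rooted by OG) and count the minimum state changes it requires (Fitch parsimony):
I: 2; II: 2; III: 1; IV: 1; V: 2.
Total tree length = 8.

8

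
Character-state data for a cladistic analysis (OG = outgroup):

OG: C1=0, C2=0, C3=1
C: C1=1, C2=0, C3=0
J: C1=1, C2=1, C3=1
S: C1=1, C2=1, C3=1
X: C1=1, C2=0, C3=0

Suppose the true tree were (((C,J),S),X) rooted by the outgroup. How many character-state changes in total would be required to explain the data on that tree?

Map each character onto (((C,J),S),X) (rooted by OG) and count the minimum state changes it requires (Fitch parsimony):
C1: 1; C2: 2; C3: 2.
Total tree length = 5.

5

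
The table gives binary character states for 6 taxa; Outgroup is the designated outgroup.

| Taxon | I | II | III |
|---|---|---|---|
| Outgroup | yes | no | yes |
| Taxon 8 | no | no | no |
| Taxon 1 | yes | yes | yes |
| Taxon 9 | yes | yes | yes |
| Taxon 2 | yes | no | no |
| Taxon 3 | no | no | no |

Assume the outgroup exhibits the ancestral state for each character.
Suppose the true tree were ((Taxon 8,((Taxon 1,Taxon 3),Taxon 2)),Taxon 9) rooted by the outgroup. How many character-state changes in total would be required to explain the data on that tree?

6

Map each character onto ((Taxon 8,((Taxon 1,Taxon 3),Taxon 2)),Taxon 9) (rooted by Outgroup) and count the minimum state changes it requires (Fitch parsimony):
I: 2; II: 2; III: 2.
Total tree length = 6.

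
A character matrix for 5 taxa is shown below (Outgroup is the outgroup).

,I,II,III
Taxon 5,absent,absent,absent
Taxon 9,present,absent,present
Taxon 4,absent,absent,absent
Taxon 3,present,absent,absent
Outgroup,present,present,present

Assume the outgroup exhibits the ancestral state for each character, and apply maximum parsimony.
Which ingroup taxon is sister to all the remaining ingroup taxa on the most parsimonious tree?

Taxon 9

The outgroup has state 'present' for every character, so 'absent' is the derived state throughout.
Only Taxon 4 and Taxon 5 show the derived state 'absent' for I, supporting them as a clade.
All ingroup taxa share the derived state 'absent' for II; it defines the ingroup but does not resolve relationships within it.
Only Taxon 3, Taxon 4, and Taxon 5 show the derived state 'absent' for III, supporting them as a clade.
Most parsimonious ingroup topology: ((Taxon 3,(Taxon 5,Taxon 4)),Taxon 9).
Taxon 9 is sister to the clade containing all other ingroup taxa, so it is the earliest-diverging (most basal) ingroup lineage.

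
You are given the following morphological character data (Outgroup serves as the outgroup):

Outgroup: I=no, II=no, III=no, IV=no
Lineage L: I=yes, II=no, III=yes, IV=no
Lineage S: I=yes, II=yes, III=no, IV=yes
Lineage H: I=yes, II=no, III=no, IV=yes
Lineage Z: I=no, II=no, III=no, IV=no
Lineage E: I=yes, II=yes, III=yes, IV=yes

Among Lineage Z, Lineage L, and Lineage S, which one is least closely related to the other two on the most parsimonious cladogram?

The outgroup has state 'no' for every character, so 'yes' is the derived state throughout.
Only Lineage E, Lineage H, Lineage L, and Lineage S show the derived state 'yes' for I, supporting them as a clade.
II (derived state 'yes') is shared by Lineage E and Lineage S — a synapomorphy uniting that clade.
III groups Lineage E and Lineage L, which is incompatible with the clades supported by the remaining characters; treating it as convergent (homoplasy) costs fewer steps than any alternative tree.
IV (derived state 'yes') is shared by Lineage E, Lineage H, and Lineage S — a synapomorphy uniting that clade.
Most parsimonious ingroup topology: ((Lineage L,((Lineage S,Lineage E),Lineage H)),Lineage Z).
Lineage S and Lineage L share a more recent common ancestor with each other than either does with Lineage Z, so Lineage Z is the least closely related of the three.

Lineage Z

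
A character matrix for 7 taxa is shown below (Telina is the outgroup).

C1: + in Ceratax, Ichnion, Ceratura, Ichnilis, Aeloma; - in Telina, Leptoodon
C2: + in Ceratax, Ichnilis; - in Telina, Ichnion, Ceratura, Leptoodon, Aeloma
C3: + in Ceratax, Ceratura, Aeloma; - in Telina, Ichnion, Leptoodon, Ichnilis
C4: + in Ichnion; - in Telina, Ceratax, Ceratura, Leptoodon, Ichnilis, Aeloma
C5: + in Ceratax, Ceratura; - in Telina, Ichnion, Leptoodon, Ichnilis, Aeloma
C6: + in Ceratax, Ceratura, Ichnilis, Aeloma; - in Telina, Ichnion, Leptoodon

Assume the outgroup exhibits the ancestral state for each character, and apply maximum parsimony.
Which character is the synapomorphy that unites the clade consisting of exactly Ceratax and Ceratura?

C5

The outgroup has state '-' for every character, so '+' is the derived state throughout.
C1: derived state '+' in Aeloma, Ceratax, Ceratura, Ichnilis, and Ichnion only — synapomorphy for {Aeloma, Ceratax, Ceratura, Ichnilis, Ichnion}.
C2 groups Ceratax and Ichnilis, which is incompatible with the clades supported by the remaining characters; treating it as convergent (homoplasy) costs fewer steps than any alternative tree.
Only Aeloma, Ceratax, and Ceratura show the derived state '+' for C3, supporting them as a clade.
C4 (derived state '+') is unique to Ichnion (autapomorphy; uninformative for grouping).
C5: derived state '+' in Ceratax and Ceratura only — synapomorphy for {Ceratax, Ceratura}.
C6: derived state '+' in Aeloma, Ceratax, Ceratura, and Ichnilis only — synapomorphy for {Aeloma, Ceratax, Ceratura, Ichnilis}.
Most parsimonious ingroup topology: (((((Ceratax,Ceratura),Aeloma),Ichnilis),Ichnion),Leptoodon).
The clade {Ceratax, Ceratura} is supported by C5: its derived state '+' occurs in exactly those taxa and in no other taxon (including the outgroup).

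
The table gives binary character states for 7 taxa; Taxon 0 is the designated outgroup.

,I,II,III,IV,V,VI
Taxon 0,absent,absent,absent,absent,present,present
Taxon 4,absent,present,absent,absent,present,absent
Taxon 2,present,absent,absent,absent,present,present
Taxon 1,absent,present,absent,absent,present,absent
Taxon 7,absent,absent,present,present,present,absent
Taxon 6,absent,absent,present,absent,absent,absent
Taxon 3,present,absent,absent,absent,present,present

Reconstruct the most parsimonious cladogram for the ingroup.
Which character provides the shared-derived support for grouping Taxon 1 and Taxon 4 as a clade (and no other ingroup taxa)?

II

Character polarity is set by the outgroup: the derived state is whichever differs from the outgroup's state, so for V, VI the derived state is 'absent', and for the remaining characters it is 'present'.
Only Taxon 2 and Taxon 3 show the derived state 'present' for I, supporting them as a clade.
II: derived state 'present' in Taxon 1 and Taxon 4 only — synapomorphy for {Taxon 1, Taxon 4}.
III (derived state 'present') is shared by Taxon 6 and Taxon 7 — a synapomorphy uniting that clade.
IV (derived state 'present') is unique to Taxon 7 (autapomorphy; uninformative for grouping).
V (derived state 'absent') is unique to Taxon 6 (autapomorphy; uninformative for grouping).
VI (derived state 'absent') is shared by Taxon 1, Taxon 4, Taxon 6, and Taxon 7 — a synapomorphy uniting that clade.
Most parsimonious ingroup topology: (((Taxon 4,Taxon 1),(Taxon 7,Taxon 6)),(Taxon 2,Taxon 3)).
The clade {Taxon 1, Taxon 4} is supported by II: its derived state 'present' occurs in exactly those taxa and in no other taxon (including the outgroup).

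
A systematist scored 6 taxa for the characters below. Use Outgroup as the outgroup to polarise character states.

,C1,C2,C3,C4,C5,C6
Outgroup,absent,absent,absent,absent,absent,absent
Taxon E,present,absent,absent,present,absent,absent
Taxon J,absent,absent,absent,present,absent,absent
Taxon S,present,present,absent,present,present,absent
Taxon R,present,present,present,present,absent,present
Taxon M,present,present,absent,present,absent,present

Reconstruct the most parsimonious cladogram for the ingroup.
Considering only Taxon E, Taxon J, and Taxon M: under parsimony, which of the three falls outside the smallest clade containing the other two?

Taxon J

The outgroup has state 'absent' for every character, so 'present' is the derived state throughout.
C1 (derived state 'present') is shared by Taxon E, Taxon M, Taxon R, and Taxon S — a synapomorphy uniting that clade.
C2 (derived state 'present') is shared by Taxon M, Taxon R, and Taxon S — a synapomorphy uniting that clade.
C3: derived state 'present' in Taxon R only — an autapomorphy, so it tells us nothing about relationships among taxa.
C4 (derived state 'present') is shared by all ingroup taxa — unites the whole ingroup.
C5 (derived state 'present') is unique to Taxon S (autapomorphy; uninformative for grouping).
C6 (derived state 'present') is shared by Taxon M and Taxon R — a synapomorphy uniting that clade.
Most parsimonious ingroup topology: ((Taxon E,(Taxon S,(Taxon R,Taxon M))),Taxon J).
Taxon M and Taxon E share a more recent common ancestor with each other than either does with Taxon J, so Taxon J is the least closely related of the three.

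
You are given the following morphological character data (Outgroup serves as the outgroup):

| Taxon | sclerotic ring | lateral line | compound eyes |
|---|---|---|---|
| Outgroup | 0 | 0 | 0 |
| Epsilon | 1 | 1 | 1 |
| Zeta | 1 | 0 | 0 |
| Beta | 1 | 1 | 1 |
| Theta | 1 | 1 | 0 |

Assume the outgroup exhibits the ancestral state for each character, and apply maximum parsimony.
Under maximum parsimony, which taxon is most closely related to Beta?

The outgroup has state '0' for every character, so '1' is the derived state throughout.
All ingroup taxa share the derived state '1' for sclerotic ring; it defines the ingroup but does not resolve relationships within it.
Only Beta, Epsilon, and Theta show the derived state '1' for lateral line, supporting them as a clade.
compound eyes: derived state '1' in Beta and Epsilon only — synapomorphy for {Beta, Epsilon}.
Most parsimonious ingroup topology: (((Epsilon,Beta),Theta),Zeta).
Beta and Epsilon form a cherry on this tree, so they are sister taxa.

Epsilon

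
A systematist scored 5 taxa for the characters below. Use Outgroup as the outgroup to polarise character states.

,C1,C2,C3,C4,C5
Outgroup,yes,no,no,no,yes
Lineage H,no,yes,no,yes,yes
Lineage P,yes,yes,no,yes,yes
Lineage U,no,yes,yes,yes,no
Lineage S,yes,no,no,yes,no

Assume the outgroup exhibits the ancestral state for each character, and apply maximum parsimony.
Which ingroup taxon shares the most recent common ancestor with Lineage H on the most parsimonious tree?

Character polarity is set by the outgroup: the derived state is whichever differs from the outgroup's state, so for C1, C5 the derived state is 'no', and for the remaining characters it is 'yes'.
Only Lineage H and Lineage U show the derived state 'no' for C1, supporting them as a clade.
Only Lineage H, Lineage P, and Lineage U show the derived state 'yes' for C2, supporting them as a clade.
C3: derived state 'yes' in Lineage U only — an autapomorphy, so it tells us nothing about relationships among taxa.
All ingroup taxa share the derived state 'yes' for C4; it defines the ingroup but does not resolve relationships within it.
C5 groups Lineage S and Lineage U, which is incompatible with the clades supported by the remaining characters; treating it as convergent (homoplasy) costs fewer steps than any alternative tree.
Most parsimonious ingroup topology: (((Lineage H,Lineage U),Lineage P),Lineage S).
Lineage H and Lineage U form a cherry on this tree, so they are sister taxa.

Lineage U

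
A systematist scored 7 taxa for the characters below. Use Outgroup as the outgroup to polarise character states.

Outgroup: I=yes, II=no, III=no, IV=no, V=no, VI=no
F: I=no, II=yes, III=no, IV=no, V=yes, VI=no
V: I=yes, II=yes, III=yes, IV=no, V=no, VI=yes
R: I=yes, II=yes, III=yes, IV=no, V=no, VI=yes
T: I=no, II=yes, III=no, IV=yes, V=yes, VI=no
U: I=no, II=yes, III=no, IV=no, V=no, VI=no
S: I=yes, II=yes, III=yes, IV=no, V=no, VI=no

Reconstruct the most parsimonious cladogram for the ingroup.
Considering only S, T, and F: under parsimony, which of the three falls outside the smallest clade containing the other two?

Character polarity is set by the outgroup: the derived state is whichever differs from the outgroup's state, so for I the derived state is 'no', and for the remaining characters it is 'yes'.
I (derived state 'no') is shared by F, T, and U — a synapomorphy uniting that clade.
II (derived state 'yes') is shared by all ingroup taxa — unites the whole ingroup.
III (derived state 'yes') is shared by R, S, and V — a synapomorphy uniting that clade.
IV (derived state 'yes') is unique to T (autapomorphy; uninformative for grouping).
Only F and T show the derived state 'yes' for V, supporting them as a clade.
VI (derived state 'yes') is shared by R and V — a synapomorphy uniting that clade.
Most parsimonious ingroup topology: (((F,T),U),((V,R),S)).
T and F share a more recent common ancestor with each other than either does with S, so S is the least closely related of the three.

S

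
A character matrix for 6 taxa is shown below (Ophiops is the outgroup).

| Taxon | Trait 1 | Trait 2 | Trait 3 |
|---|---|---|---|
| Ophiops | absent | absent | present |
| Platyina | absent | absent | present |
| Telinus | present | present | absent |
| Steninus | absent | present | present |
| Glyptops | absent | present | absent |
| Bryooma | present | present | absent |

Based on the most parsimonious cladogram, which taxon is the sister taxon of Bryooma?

Character polarity is set by the outgroup: the derived state is whichever differs from the outgroup's state, so for Trait 3 the derived state is 'absent', and for the remaining characters it is 'present'.
Only Bryooma and Telinus show the derived state 'present' for Trait 1, supporting them as a clade.
Trait 2 (derived state 'present') is shared by Bryooma, Glyptops, Steninus, and Telinus — a synapomorphy uniting that clade.
Only Bryooma, Glyptops, and Telinus show the derived state 'absent' for Trait 3, supporting them as a clade.
Most parsimonious ingroup topology: (Platyina,(((Telinus,Bryooma),Glyptops),Steninus)).
Bryooma and Telinus form a cherry on this tree, so they are sister taxa.

Telinus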